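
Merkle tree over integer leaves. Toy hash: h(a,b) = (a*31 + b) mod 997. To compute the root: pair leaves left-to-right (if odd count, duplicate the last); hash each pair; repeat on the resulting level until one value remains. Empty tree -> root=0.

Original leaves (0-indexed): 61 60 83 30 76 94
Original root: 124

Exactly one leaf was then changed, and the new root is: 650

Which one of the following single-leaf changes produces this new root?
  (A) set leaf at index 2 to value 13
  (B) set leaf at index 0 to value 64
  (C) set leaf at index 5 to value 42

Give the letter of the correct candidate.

Answer: A

Derivation:
Original leaves: [61, 60, 83, 30, 76, 94]
Target new root: 650
Try each candidate change and compute the resulting root:
Candidate A: set leaf[2] = 13 -> leaves = [61, 60, 13, 30, 76, 94]
  L0: [61, 60, 13, 30, 76, 94]
  L1: h(61,60)=(61*31+60)%997=954 h(13,30)=(13*31+30)%997=433 h(76,94)=(76*31+94)%997=456 -> [954, 433, 456]
  L2: h(954,433)=(954*31+433)%997=97 h(456,456)=(456*31+456)%997=634 -> [97, 634]
  L3: h(97,634)=(97*31+634)%997=650 -> [650]
  root = 650 == target 650  ** MATCH **
Candidate B: set leaf[0] = 64 -> leaves = [64, 60, 83, 30, 76, 94]
  L0: [64, 60, 83, 30, 76, 94]
  L1: h(64,60)=(64*31+60)%997=50 h(83,30)=(83*31+30)%997=609 h(76,94)=(76*31+94)%997=456 -> [50, 609, 456]
  L2: h(50,609)=(50*31+609)%997=165 h(456,456)=(456*31+456)%997=634 -> [165, 634]
  L3: h(165,634)=(165*31+634)%997=764 -> [764]
  root = 764 != target 650
Candidate C: set leaf[5] = 42 -> leaves = [61, 60, 83, 30, 76, 42]
  L0: [61, 60, 83, 30, 76, 42]
  L1: h(61,60)=(61*31+60)%997=954 h(83,30)=(83*31+30)%997=609 h(76,42)=(76*31+42)%997=404 -> [954, 609, 404]
  L2: h(954,609)=(954*31+609)%997=273 h(404,404)=(404*31+404)%997=964 -> [273, 964]
  L3: h(273,964)=(273*31+964)%997=454 -> [454]
  root = 454 != target 650
Candidate A produces the target root.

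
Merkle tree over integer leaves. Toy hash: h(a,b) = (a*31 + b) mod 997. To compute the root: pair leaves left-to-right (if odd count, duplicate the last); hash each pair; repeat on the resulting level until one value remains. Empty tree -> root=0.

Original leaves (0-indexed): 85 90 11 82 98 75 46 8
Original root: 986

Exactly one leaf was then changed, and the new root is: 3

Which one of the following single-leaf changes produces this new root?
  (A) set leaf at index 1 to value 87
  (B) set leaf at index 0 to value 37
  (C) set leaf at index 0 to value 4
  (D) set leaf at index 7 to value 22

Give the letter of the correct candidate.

Answer: D

Derivation:
Original leaves: [85, 90, 11, 82, 98, 75, 46, 8]
Target new root: 3
Try each candidate change and compute the resulting root:
Candidate A: set leaf[1] = 87 -> leaves = [85, 87, 11, 82, 98, 75, 46, 8]
  L0: [85, 87, 11, 82, 98, 75, 46, 8]
  L1: h(85,87)=(85*31+87)%997=728 h(11,82)=(11*31+82)%997=423 h(98,75)=(98*31+75)%997=122 h(46,8)=(46*31+8)%997=437 -> [728, 423, 122, 437]
  L2: h(728,423)=(728*31+423)%997=60 h(122,437)=(122*31+437)%997=231 -> [60, 231]
  L3: h(60,231)=(60*31+231)%997=97 -> [97]
  root = 97 != target 3
Candidate B: set leaf[0] = 37 -> leaves = [37, 90, 11, 82, 98, 75, 46, 8]
  L0: [37, 90, 11, 82, 98, 75, 46, 8]
  L1: h(37,90)=(37*31+90)%997=240 h(11,82)=(11*31+82)%997=423 h(98,75)=(98*31+75)%997=122 h(46,8)=(46*31+8)%997=437 -> [240, 423, 122, 437]
  L2: h(240,423)=(240*31+423)%997=884 h(122,437)=(122*31+437)%997=231 -> [884, 231]
  L3: h(884,231)=(884*31+231)%997=716 -> [716]
  root = 716 != target 3
Candidate C: set leaf[0] = 4 -> leaves = [4, 90, 11, 82, 98, 75, 46, 8]
  L0: [4, 90, 11, 82, 98, 75, 46, 8]
  L1: h(4,90)=(4*31+90)%997=214 h(11,82)=(11*31+82)%997=423 h(98,75)=(98*31+75)%997=122 h(46,8)=(46*31+8)%997=437 -> [214, 423, 122, 437]
  L2: h(214,423)=(214*31+423)%997=78 h(122,437)=(122*31+437)%997=231 -> [78, 231]
  L3: h(78,231)=(78*31+231)%997=655 -> [655]
  root = 655 != target 3
Candidate D: set leaf[7] = 22 -> leaves = [85, 90, 11, 82, 98, 75, 46, 22]
  L0: [85, 90, 11, 82, 98, 75, 46, 22]
  L1: h(85,90)=(85*31+90)%997=731 h(11,82)=(11*31+82)%997=423 h(98,75)=(98*31+75)%997=122 h(46,22)=(46*31+22)%997=451 -> [731, 423, 122, 451]
  L2: h(731,423)=(731*31+423)%997=153 h(122,451)=(122*31+451)%997=245 -> [153, 245]
  L3: h(153,245)=(153*31+245)%997=3 -> [3]
  root = 3 == target 3  ** MATCH **
Candidate D produces the target root.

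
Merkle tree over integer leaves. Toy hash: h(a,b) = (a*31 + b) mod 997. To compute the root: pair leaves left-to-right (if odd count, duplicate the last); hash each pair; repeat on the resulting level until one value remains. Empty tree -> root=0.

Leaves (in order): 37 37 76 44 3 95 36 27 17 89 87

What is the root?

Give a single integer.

Answer: 38

Derivation:
L0: [37, 37, 76, 44, 3, 95, 36, 27, 17, 89, 87]
L1: h(37,37)=(37*31+37)%997=187 h(76,44)=(76*31+44)%997=406 h(3,95)=(3*31+95)%997=188 h(36,27)=(36*31+27)%997=146 h(17,89)=(17*31+89)%997=616 h(87,87)=(87*31+87)%997=790 -> [187, 406, 188, 146, 616, 790]
L2: h(187,406)=(187*31+406)%997=221 h(188,146)=(188*31+146)%997=989 h(616,790)=(616*31+790)%997=943 -> [221, 989, 943]
L3: h(221,989)=(221*31+989)%997=861 h(943,943)=(943*31+943)%997=266 -> [861, 266]
L4: h(861,266)=(861*31+266)%997=38 -> [38]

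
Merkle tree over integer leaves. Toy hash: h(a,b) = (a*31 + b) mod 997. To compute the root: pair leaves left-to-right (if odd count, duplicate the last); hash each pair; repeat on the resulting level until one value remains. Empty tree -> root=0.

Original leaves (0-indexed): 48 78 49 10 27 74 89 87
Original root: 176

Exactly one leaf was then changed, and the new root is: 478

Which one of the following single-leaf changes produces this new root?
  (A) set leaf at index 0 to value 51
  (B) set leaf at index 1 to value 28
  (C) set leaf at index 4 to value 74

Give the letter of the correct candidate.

Original leaves: [48, 78, 49, 10, 27, 74, 89, 87]
Target new root: 478
Try each candidate change and compute the resulting root:
Candidate A: set leaf[0] = 51 -> leaves = [51, 78, 49, 10, 27, 74, 89, 87]
  L0: [51, 78, 49, 10, 27, 74, 89, 87]
  L1: h(51,78)=(51*31+78)%997=662 h(49,10)=(49*31+10)%997=532 h(27,74)=(27*31+74)%997=911 h(89,87)=(89*31+87)%997=852 -> [662, 532, 911, 852]
  L2: h(662,532)=(662*31+532)%997=117 h(911,852)=(911*31+852)%997=180 -> [117, 180]
  L3: h(117,180)=(117*31+180)%997=816 -> [816]
  root = 816 != target 478
Candidate B: set leaf[1] = 28 -> leaves = [48, 28, 49, 10, 27, 74, 89, 87]
  L0: [48, 28, 49, 10, 27, 74, 89, 87]
  L1: h(48,28)=(48*31+28)%997=519 h(49,10)=(49*31+10)%997=532 h(27,74)=(27*31+74)%997=911 h(89,87)=(89*31+87)%997=852 -> [519, 532, 911, 852]
  L2: h(519,532)=(519*31+532)%997=669 h(911,852)=(911*31+852)%997=180 -> [669, 180]
  L3: h(669,180)=(669*31+180)%997=979 -> [979]
  root = 979 != target 478
Candidate C: set leaf[4] = 74 -> leaves = [48, 78, 49, 10, 74, 74, 89, 87]
  L0: [48, 78, 49, 10, 74, 74, 89, 87]
  L1: h(48,78)=(48*31+78)%997=569 h(49,10)=(49*31+10)%997=532 h(74,74)=(74*31+74)%997=374 h(89,87)=(89*31+87)%997=852 -> [569, 532, 374, 852]
  L2: h(569,532)=(569*31+532)%997=225 h(374,852)=(374*31+852)%997=482 -> [225, 482]
  L3: h(225,482)=(225*31+482)%997=478 -> [478]
  root = 478 == target 478  ** MATCH **
Candidate C produces the target root.

Answer: C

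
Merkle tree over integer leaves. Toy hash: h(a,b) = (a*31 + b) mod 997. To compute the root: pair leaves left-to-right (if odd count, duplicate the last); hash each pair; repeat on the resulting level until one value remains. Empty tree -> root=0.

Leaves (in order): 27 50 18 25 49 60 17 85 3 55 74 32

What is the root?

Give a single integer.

Answer: 6

Derivation:
L0: [27, 50, 18, 25, 49, 60, 17, 85, 3, 55, 74, 32]
L1: h(27,50)=(27*31+50)%997=887 h(18,25)=(18*31+25)%997=583 h(49,60)=(49*31+60)%997=582 h(17,85)=(17*31+85)%997=612 h(3,55)=(3*31+55)%997=148 h(74,32)=(74*31+32)%997=332 -> [887, 583, 582, 612, 148, 332]
L2: h(887,583)=(887*31+583)%997=164 h(582,612)=(582*31+612)%997=708 h(148,332)=(148*31+332)%997=932 -> [164, 708, 932]
L3: h(164,708)=(164*31+708)%997=807 h(932,932)=(932*31+932)%997=911 -> [807, 911]
L4: h(807,911)=(807*31+911)%997=6 -> [6]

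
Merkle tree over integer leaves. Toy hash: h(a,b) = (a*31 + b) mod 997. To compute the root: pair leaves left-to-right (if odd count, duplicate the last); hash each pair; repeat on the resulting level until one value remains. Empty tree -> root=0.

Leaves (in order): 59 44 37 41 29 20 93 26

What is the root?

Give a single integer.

L0: [59, 44, 37, 41, 29, 20, 93, 26]
L1: h(59,44)=(59*31+44)%997=876 h(37,41)=(37*31+41)%997=191 h(29,20)=(29*31+20)%997=919 h(93,26)=(93*31+26)%997=915 -> [876, 191, 919, 915]
L2: h(876,191)=(876*31+191)%997=428 h(919,915)=(919*31+915)%997=491 -> [428, 491]
L3: h(428,491)=(428*31+491)%997=798 -> [798]

Answer: 798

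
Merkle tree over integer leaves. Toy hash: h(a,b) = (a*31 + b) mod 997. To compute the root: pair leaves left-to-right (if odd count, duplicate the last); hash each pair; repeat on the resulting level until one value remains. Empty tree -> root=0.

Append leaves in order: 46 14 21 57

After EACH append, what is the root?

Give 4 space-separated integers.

After append 46 (leaves=[46]):
  L0: [46]
  root=46
After append 14 (leaves=[46, 14]):
  L0: [46, 14]
  L1: h(46,14)=(46*31+14)%997=443 -> [443]
  root=443
After append 21 (leaves=[46, 14, 21]):
  L0: [46, 14, 21]
  L1: h(46,14)=(46*31+14)%997=443 h(21,21)=(21*31+21)%997=672 -> [443, 672]
  L2: h(443,672)=(443*31+672)%997=447 -> [447]
  root=447
After append 57 (leaves=[46, 14, 21, 57]):
  L0: [46, 14, 21, 57]
  L1: h(46,14)=(46*31+14)%997=443 h(21,57)=(21*31+57)%997=708 -> [443, 708]
  L2: h(443,708)=(443*31+708)%997=483 -> [483]
  root=483

Answer: 46 443 447 483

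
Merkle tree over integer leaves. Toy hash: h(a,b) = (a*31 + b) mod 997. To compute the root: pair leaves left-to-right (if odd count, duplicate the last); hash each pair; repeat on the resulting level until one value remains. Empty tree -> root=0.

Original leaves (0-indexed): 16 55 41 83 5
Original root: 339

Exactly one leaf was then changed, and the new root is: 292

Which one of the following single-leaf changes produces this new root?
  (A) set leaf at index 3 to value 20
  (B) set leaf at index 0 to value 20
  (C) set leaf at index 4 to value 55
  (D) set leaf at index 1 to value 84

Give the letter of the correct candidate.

Original leaves: [16, 55, 41, 83, 5]
Target new root: 292
Try each candidate change and compute the resulting root:
Candidate A: set leaf[3] = 20 -> leaves = [16, 55, 41, 20, 5]
  L0: [16, 55, 41, 20, 5]
  L1: h(16,55)=(16*31+55)%997=551 h(41,20)=(41*31+20)%997=294 h(5,5)=(5*31+5)%997=160 -> [551, 294, 160]
  L2: h(551,294)=(551*31+294)%997=426 h(160,160)=(160*31+160)%997=135 -> [426, 135]
  L3: h(426,135)=(426*31+135)%997=380 -> [380]
  root = 380 != target 292
Candidate B: set leaf[0] = 20 -> leaves = [20, 55, 41, 83, 5]
  L0: [20, 55, 41, 83, 5]
  L1: h(20,55)=(20*31+55)%997=675 h(41,83)=(41*31+83)%997=357 h(5,5)=(5*31+5)%997=160 -> [675, 357, 160]
  L2: h(675,357)=(675*31+357)%997=345 h(160,160)=(160*31+160)%997=135 -> [345, 135]
  L3: h(345,135)=(345*31+135)%997=860 -> [860]
  root = 860 != target 292
Candidate C: set leaf[4] = 55 -> leaves = [16, 55, 41, 83, 55]
  L0: [16, 55, 41, 83, 55]
  L1: h(16,55)=(16*31+55)%997=551 h(41,83)=(41*31+83)%997=357 h(55,55)=(55*31+55)%997=763 -> [551, 357, 763]
  L2: h(551,357)=(551*31+357)%997=489 h(763,763)=(763*31+763)%997=488 -> [489, 488]
  L3: h(489,488)=(489*31+488)%997=692 -> [692]
  root = 692 != target 292
Candidate D: set leaf[1] = 84 -> leaves = [16, 84, 41, 83, 5]
  L0: [16, 84, 41, 83, 5]
  L1: h(16,84)=(16*31+84)%997=580 h(41,83)=(41*31+83)%997=357 h(5,5)=(5*31+5)%997=160 -> [580, 357, 160]
  L2: h(580,357)=(580*31+357)%997=391 h(160,160)=(160*31+160)%997=135 -> [391, 135]
  L3: h(391,135)=(391*31+135)%997=292 -> [292]
  root = 292 == target 292  ** MATCH **
Candidate D produces the target root.

Answer: D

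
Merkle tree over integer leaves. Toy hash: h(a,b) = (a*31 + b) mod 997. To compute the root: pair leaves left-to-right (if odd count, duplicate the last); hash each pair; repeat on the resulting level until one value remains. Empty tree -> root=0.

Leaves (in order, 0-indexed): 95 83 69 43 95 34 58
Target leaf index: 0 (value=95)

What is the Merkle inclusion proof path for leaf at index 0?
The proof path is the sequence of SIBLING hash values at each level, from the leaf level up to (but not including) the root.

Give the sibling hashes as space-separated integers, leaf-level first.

Answer: 83 188 487

Derivation:
L0 (leaves): [95, 83, 69, 43, 95, 34, 58], target index=0
L1: h(95,83)=(95*31+83)%997=37 [pair 0] h(69,43)=(69*31+43)%997=188 [pair 1] h(95,34)=(95*31+34)%997=985 [pair 2] h(58,58)=(58*31+58)%997=859 [pair 3] -> [37, 188, 985, 859]
  Sibling for proof at L0: 83
L2: h(37,188)=(37*31+188)%997=338 [pair 0] h(985,859)=(985*31+859)%997=487 [pair 1] -> [338, 487]
  Sibling for proof at L1: 188
L3: h(338,487)=(338*31+487)%997=995 [pair 0] -> [995]
  Sibling for proof at L2: 487
Root: 995
Proof path (sibling hashes from leaf to root): [83, 188, 487]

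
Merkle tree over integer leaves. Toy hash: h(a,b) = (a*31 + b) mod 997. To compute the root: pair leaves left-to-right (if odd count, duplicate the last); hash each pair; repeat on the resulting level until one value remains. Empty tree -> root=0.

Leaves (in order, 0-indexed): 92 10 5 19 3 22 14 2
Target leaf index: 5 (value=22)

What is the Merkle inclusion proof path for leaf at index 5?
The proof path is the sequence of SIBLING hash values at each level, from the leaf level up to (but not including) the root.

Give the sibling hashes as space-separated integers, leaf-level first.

Answer: 3 436 163

Derivation:
L0 (leaves): [92, 10, 5, 19, 3, 22, 14, 2], target index=5
L1: h(92,10)=(92*31+10)%997=868 [pair 0] h(5,19)=(5*31+19)%997=174 [pair 1] h(3,22)=(3*31+22)%997=115 [pair 2] h(14,2)=(14*31+2)%997=436 [pair 3] -> [868, 174, 115, 436]
  Sibling for proof at L0: 3
L2: h(868,174)=(868*31+174)%997=163 [pair 0] h(115,436)=(115*31+436)%997=13 [pair 1] -> [163, 13]
  Sibling for proof at L1: 436
L3: h(163,13)=(163*31+13)%997=81 [pair 0] -> [81]
  Sibling for proof at L2: 163
Root: 81
Proof path (sibling hashes from leaf to root): [3, 436, 163]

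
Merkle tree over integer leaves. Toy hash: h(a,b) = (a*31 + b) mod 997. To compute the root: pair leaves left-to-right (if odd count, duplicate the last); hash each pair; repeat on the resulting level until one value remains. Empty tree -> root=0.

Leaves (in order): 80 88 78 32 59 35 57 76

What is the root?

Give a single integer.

L0: [80, 88, 78, 32, 59, 35, 57, 76]
L1: h(80,88)=(80*31+88)%997=574 h(78,32)=(78*31+32)%997=456 h(59,35)=(59*31+35)%997=867 h(57,76)=(57*31+76)%997=846 -> [574, 456, 867, 846]
L2: h(574,456)=(574*31+456)%997=304 h(867,846)=(867*31+846)%997=804 -> [304, 804]
L3: h(304,804)=(304*31+804)%997=258 -> [258]

Answer: 258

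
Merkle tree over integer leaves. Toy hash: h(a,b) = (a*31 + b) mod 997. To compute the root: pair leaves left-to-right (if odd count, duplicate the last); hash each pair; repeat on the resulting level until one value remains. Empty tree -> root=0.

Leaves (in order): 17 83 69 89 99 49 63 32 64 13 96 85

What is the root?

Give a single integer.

L0: [17, 83, 69, 89, 99, 49, 63, 32, 64, 13, 96, 85]
L1: h(17,83)=(17*31+83)%997=610 h(69,89)=(69*31+89)%997=234 h(99,49)=(99*31+49)%997=127 h(63,32)=(63*31+32)%997=988 h(64,13)=(64*31+13)%997=3 h(96,85)=(96*31+85)%997=70 -> [610, 234, 127, 988, 3, 70]
L2: h(610,234)=(610*31+234)%997=201 h(127,988)=(127*31+988)%997=937 h(3,70)=(3*31+70)%997=163 -> [201, 937, 163]
L3: h(201,937)=(201*31+937)%997=189 h(163,163)=(163*31+163)%997=231 -> [189, 231]
L4: h(189,231)=(189*31+231)%997=108 -> [108]

Answer: 108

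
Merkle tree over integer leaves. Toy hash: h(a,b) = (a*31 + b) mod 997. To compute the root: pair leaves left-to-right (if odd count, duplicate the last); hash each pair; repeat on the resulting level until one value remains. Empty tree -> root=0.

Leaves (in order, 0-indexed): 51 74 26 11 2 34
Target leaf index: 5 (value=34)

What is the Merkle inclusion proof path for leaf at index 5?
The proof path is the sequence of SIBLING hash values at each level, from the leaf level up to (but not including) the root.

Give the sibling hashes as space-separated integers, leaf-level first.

Answer: 2 96 278

Derivation:
L0 (leaves): [51, 74, 26, 11, 2, 34], target index=5
L1: h(51,74)=(51*31+74)%997=658 [pair 0] h(26,11)=(26*31+11)%997=817 [pair 1] h(2,34)=(2*31+34)%997=96 [pair 2] -> [658, 817, 96]
  Sibling for proof at L0: 2
L2: h(658,817)=(658*31+817)%997=278 [pair 0] h(96,96)=(96*31+96)%997=81 [pair 1] -> [278, 81]
  Sibling for proof at L1: 96
L3: h(278,81)=(278*31+81)%997=723 [pair 0] -> [723]
  Sibling for proof at L2: 278
Root: 723
Proof path (sibling hashes from leaf to root): [2, 96, 278]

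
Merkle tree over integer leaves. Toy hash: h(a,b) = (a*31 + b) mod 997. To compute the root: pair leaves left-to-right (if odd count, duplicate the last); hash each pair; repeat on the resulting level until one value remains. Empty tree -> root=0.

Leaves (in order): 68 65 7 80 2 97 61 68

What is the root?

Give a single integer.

L0: [68, 65, 7, 80, 2, 97, 61, 68]
L1: h(68,65)=(68*31+65)%997=179 h(7,80)=(7*31+80)%997=297 h(2,97)=(2*31+97)%997=159 h(61,68)=(61*31+68)%997=962 -> [179, 297, 159, 962]
L2: h(179,297)=(179*31+297)%997=861 h(159,962)=(159*31+962)%997=906 -> [861, 906]
L3: h(861,906)=(861*31+906)%997=678 -> [678]

Answer: 678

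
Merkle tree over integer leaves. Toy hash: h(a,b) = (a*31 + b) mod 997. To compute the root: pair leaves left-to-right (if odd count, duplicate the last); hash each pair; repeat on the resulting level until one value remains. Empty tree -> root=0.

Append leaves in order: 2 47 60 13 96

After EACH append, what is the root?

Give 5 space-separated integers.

After append 2 (leaves=[2]):
  L0: [2]
  root=2
After append 47 (leaves=[2, 47]):
  L0: [2, 47]
  L1: h(2,47)=(2*31+47)%997=109 -> [109]
  root=109
After append 60 (leaves=[2, 47, 60]):
  L0: [2, 47, 60]
  L1: h(2,47)=(2*31+47)%997=109 h(60,60)=(60*31+60)%997=923 -> [109, 923]
  L2: h(109,923)=(109*31+923)%997=314 -> [314]
  root=314
After append 13 (leaves=[2, 47, 60, 13]):
  L0: [2, 47, 60, 13]
  L1: h(2,47)=(2*31+47)%997=109 h(60,13)=(60*31+13)%997=876 -> [109, 876]
  L2: h(109,876)=(109*31+876)%997=267 -> [267]
  root=267
After append 96 (leaves=[2, 47, 60, 13, 96]):
  L0: [2, 47, 60, 13, 96]
  L1: h(2,47)=(2*31+47)%997=109 h(60,13)=(60*31+13)%997=876 h(96,96)=(96*31+96)%997=81 -> [109, 876, 81]
  L2: h(109,876)=(109*31+876)%997=267 h(81,81)=(81*31+81)%997=598 -> [267, 598]
  L3: h(267,598)=(267*31+598)%997=899 -> [899]
  root=899

Answer: 2 109 314 267 899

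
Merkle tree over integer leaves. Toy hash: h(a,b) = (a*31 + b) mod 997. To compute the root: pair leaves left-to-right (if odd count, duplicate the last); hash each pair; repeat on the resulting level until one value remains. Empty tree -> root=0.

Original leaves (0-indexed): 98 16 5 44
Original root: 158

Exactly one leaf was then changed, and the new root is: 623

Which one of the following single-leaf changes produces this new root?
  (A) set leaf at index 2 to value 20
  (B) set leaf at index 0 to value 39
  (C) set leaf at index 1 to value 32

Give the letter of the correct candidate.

Answer: A

Derivation:
Original leaves: [98, 16, 5, 44]
Target new root: 623
Try each candidate change and compute the resulting root:
Candidate A: set leaf[2] = 20 -> leaves = [98, 16, 20, 44]
  L0: [98, 16, 20, 44]
  L1: h(98,16)=(98*31+16)%997=63 h(20,44)=(20*31+44)%997=664 -> [63, 664]
  L2: h(63,664)=(63*31+664)%997=623 -> [623]
  root = 623 == target 623  ** MATCH **
Candidate B: set leaf[0] = 39 -> leaves = [39, 16, 5, 44]
  L0: [39, 16, 5, 44]
  L1: h(39,16)=(39*31+16)%997=228 h(5,44)=(5*31+44)%997=199 -> [228, 199]
  L2: h(228,199)=(228*31+199)%997=288 -> [288]
  root = 288 != target 623
Candidate C: set leaf[1] = 32 -> leaves = [98, 32, 5, 44]
  L0: [98, 32, 5, 44]
  L1: h(98,32)=(98*31+32)%997=79 h(5,44)=(5*31+44)%997=199 -> [79, 199]
  L2: h(79,199)=(79*31+199)%997=654 -> [654]
  root = 654 != target 623
Candidate A produces the target root.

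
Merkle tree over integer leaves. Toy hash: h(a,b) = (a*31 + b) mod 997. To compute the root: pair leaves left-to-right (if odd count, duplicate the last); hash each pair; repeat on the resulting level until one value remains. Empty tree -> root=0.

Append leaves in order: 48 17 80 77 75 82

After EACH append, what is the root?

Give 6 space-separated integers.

Answer: 48 508 362 359 193 417

Derivation:
After append 48 (leaves=[48]):
  L0: [48]
  root=48
After append 17 (leaves=[48, 17]):
  L0: [48, 17]
  L1: h(48,17)=(48*31+17)%997=508 -> [508]
  root=508
After append 80 (leaves=[48, 17, 80]):
  L0: [48, 17, 80]
  L1: h(48,17)=(48*31+17)%997=508 h(80,80)=(80*31+80)%997=566 -> [508, 566]
  L2: h(508,566)=(508*31+566)%997=362 -> [362]
  root=362
After append 77 (leaves=[48, 17, 80, 77]):
  L0: [48, 17, 80, 77]
  L1: h(48,17)=(48*31+17)%997=508 h(80,77)=(80*31+77)%997=563 -> [508, 563]
  L2: h(508,563)=(508*31+563)%997=359 -> [359]
  root=359
After append 75 (leaves=[48, 17, 80, 77, 75]):
  L0: [48, 17, 80, 77, 75]
  L1: h(48,17)=(48*31+17)%997=508 h(80,77)=(80*31+77)%997=563 h(75,75)=(75*31+75)%997=406 -> [508, 563, 406]
  L2: h(508,563)=(508*31+563)%997=359 h(406,406)=(406*31+406)%997=31 -> [359, 31]
  L3: h(359,31)=(359*31+31)%997=193 -> [193]
  root=193
After append 82 (leaves=[48, 17, 80, 77, 75, 82]):
  L0: [48, 17, 80, 77, 75, 82]
  L1: h(48,17)=(48*31+17)%997=508 h(80,77)=(80*31+77)%997=563 h(75,82)=(75*31+82)%997=413 -> [508, 563, 413]
  L2: h(508,563)=(508*31+563)%997=359 h(413,413)=(413*31+413)%997=255 -> [359, 255]
  L3: h(359,255)=(359*31+255)%997=417 -> [417]
  root=417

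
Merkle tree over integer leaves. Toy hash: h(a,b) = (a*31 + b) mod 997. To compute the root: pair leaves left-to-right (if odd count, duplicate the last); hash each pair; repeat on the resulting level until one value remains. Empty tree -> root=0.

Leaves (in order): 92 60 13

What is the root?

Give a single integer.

L0: [92, 60, 13]
L1: h(92,60)=(92*31+60)%997=918 h(13,13)=(13*31+13)%997=416 -> [918, 416]
L2: h(918,416)=(918*31+416)%997=958 -> [958]

Answer: 958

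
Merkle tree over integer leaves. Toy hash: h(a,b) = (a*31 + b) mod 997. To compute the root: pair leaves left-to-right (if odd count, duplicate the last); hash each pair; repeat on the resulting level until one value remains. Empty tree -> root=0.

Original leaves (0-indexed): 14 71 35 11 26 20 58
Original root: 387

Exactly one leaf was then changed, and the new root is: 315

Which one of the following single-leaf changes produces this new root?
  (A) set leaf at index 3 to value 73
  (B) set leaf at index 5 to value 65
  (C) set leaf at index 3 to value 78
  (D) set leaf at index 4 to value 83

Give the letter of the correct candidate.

Answer: A

Derivation:
Original leaves: [14, 71, 35, 11, 26, 20, 58]
Target new root: 315
Try each candidate change and compute the resulting root:
Candidate A: set leaf[3] = 73 -> leaves = [14, 71, 35, 73, 26, 20, 58]
  L0: [14, 71, 35, 73, 26, 20, 58]
  L1: h(14,71)=(14*31+71)%997=505 h(35,73)=(35*31+73)%997=161 h(26,20)=(26*31+20)%997=826 h(58,58)=(58*31+58)%997=859 -> [505, 161, 826, 859]
  L2: h(505,161)=(505*31+161)%997=861 h(826,859)=(826*31+859)%997=543 -> [861, 543]
  L3: h(861,543)=(861*31+543)%997=315 -> [315]
  root = 315 == target 315  ** MATCH **
Candidate B: set leaf[5] = 65 -> leaves = [14, 71, 35, 11, 26, 65, 58]
  L0: [14, 71, 35, 11, 26, 65, 58]
  L1: h(14,71)=(14*31+71)%997=505 h(35,11)=(35*31+11)%997=99 h(26,65)=(26*31+65)%997=871 h(58,58)=(58*31+58)%997=859 -> [505, 99, 871, 859]
  L2: h(505,99)=(505*31+99)%997=799 h(871,859)=(871*31+859)%997=941 -> [799, 941]
  L3: h(799,941)=(799*31+941)%997=785 -> [785]
  root = 785 != target 315
Candidate C: set leaf[3] = 78 -> leaves = [14, 71, 35, 78, 26, 20, 58]
  L0: [14, 71, 35, 78, 26, 20, 58]
  L1: h(14,71)=(14*31+71)%997=505 h(35,78)=(35*31+78)%997=166 h(26,20)=(26*31+20)%997=826 h(58,58)=(58*31+58)%997=859 -> [505, 166, 826, 859]
  L2: h(505,166)=(505*31+166)%997=866 h(826,859)=(826*31+859)%997=543 -> [866, 543]
  L3: h(866,543)=(866*31+543)%997=470 -> [470]
  root = 470 != target 315
Candidate D: set leaf[4] = 83 -> leaves = [14, 71, 35, 11, 83, 20, 58]
  L0: [14, 71, 35, 11, 83, 20, 58]
  L1: h(14,71)=(14*31+71)%997=505 h(35,11)=(35*31+11)%997=99 h(83,20)=(83*31+20)%997=599 h(58,58)=(58*31+58)%997=859 -> [505, 99, 599, 859]
  L2: h(505,99)=(505*31+99)%997=799 h(599,859)=(599*31+859)%997=485 -> [799, 485]
  L3: h(799,485)=(799*31+485)%997=329 -> [329]
  root = 329 != target 315
Candidate A produces the target root.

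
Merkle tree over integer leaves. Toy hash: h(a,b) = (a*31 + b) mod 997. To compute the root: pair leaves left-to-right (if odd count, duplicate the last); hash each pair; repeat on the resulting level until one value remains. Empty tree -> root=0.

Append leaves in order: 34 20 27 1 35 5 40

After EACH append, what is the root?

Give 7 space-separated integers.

Answer: 34 77 260 234 223 260 450

Derivation:
After append 34 (leaves=[34]):
  L0: [34]
  root=34
After append 20 (leaves=[34, 20]):
  L0: [34, 20]
  L1: h(34,20)=(34*31+20)%997=77 -> [77]
  root=77
After append 27 (leaves=[34, 20, 27]):
  L0: [34, 20, 27]
  L1: h(34,20)=(34*31+20)%997=77 h(27,27)=(27*31+27)%997=864 -> [77, 864]
  L2: h(77,864)=(77*31+864)%997=260 -> [260]
  root=260
After append 1 (leaves=[34, 20, 27, 1]):
  L0: [34, 20, 27, 1]
  L1: h(34,20)=(34*31+20)%997=77 h(27,1)=(27*31+1)%997=838 -> [77, 838]
  L2: h(77,838)=(77*31+838)%997=234 -> [234]
  root=234
After append 35 (leaves=[34, 20, 27, 1, 35]):
  L0: [34, 20, 27, 1, 35]
  L1: h(34,20)=(34*31+20)%997=77 h(27,1)=(27*31+1)%997=838 h(35,35)=(35*31+35)%997=123 -> [77, 838, 123]
  L2: h(77,838)=(77*31+838)%997=234 h(123,123)=(123*31+123)%997=945 -> [234, 945]
  L3: h(234,945)=(234*31+945)%997=223 -> [223]
  root=223
After append 5 (leaves=[34, 20, 27, 1, 35, 5]):
  L0: [34, 20, 27, 1, 35, 5]
  L1: h(34,20)=(34*31+20)%997=77 h(27,1)=(27*31+1)%997=838 h(35,5)=(35*31+5)%997=93 -> [77, 838, 93]
  L2: h(77,838)=(77*31+838)%997=234 h(93,93)=(93*31+93)%997=982 -> [234, 982]
  L3: h(234,982)=(234*31+982)%997=260 -> [260]
  root=260
After append 40 (leaves=[34, 20, 27, 1, 35, 5, 40]):
  L0: [34, 20, 27, 1, 35, 5, 40]
  L1: h(34,20)=(34*31+20)%997=77 h(27,1)=(27*31+1)%997=838 h(35,5)=(35*31+5)%997=93 h(40,40)=(40*31+40)%997=283 -> [77, 838, 93, 283]
  L2: h(77,838)=(77*31+838)%997=234 h(93,283)=(93*31+283)%997=175 -> [234, 175]
  L3: h(234,175)=(234*31+175)%997=450 -> [450]
  root=450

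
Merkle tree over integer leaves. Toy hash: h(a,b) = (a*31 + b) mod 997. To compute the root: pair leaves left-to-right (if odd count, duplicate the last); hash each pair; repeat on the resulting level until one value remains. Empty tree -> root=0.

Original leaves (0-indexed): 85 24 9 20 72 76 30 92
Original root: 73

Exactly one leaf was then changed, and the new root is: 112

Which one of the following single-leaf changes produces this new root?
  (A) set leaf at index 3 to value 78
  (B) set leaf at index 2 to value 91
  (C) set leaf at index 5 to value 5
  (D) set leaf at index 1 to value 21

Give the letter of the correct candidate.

Answer: B

Derivation:
Original leaves: [85, 24, 9, 20, 72, 76, 30, 92]
Target new root: 112
Try each candidate change and compute the resulting root:
Candidate A: set leaf[3] = 78 -> leaves = [85, 24, 9, 78, 72, 76, 30, 92]
  L0: [85, 24, 9, 78, 72, 76, 30, 92]
  L1: h(85,24)=(85*31+24)%997=665 h(9,78)=(9*31+78)%997=357 h(72,76)=(72*31+76)%997=314 h(30,92)=(30*31+92)%997=25 -> [665, 357, 314, 25]
  L2: h(665,357)=(665*31+357)%997=35 h(314,25)=(314*31+25)%997=786 -> [35, 786]
  L3: h(35,786)=(35*31+786)%997=874 -> [874]
  root = 874 != target 112
Candidate B: set leaf[2] = 91 -> leaves = [85, 24, 91, 20, 72, 76, 30, 92]
  L0: [85, 24, 91, 20, 72, 76, 30, 92]
  L1: h(85,24)=(85*31+24)%997=665 h(91,20)=(91*31+20)%997=847 h(72,76)=(72*31+76)%997=314 h(30,92)=(30*31+92)%997=25 -> [665, 847, 314, 25]
  L2: h(665,847)=(665*31+847)%997=525 h(314,25)=(314*31+25)%997=786 -> [525, 786]
  L3: h(525,786)=(525*31+786)%997=112 -> [112]
  root = 112 == target 112  ** MATCH **
Candidate C: set leaf[5] = 5 -> leaves = [85, 24, 9, 20, 72, 5, 30, 92]
  L0: [85, 24, 9, 20, 72, 5, 30, 92]
  L1: h(85,24)=(85*31+24)%997=665 h(9,20)=(9*31+20)%997=299 h(72,5)=(72*31+5)%997=243 h(30,92)=(30*31+92)%997=25 -> [665, 299, 243, 25]
  L2: h(665,299)=(665*31+299)%997=974 h(243,25)=(243*31+25)%997=579 -> [974, 579]
  L3: h(974,579)=(974*31+579)%997=863 -> [863]
  root = 863 != target 112
Candidate D: set leaf[1] = 21 -> leaves = [85, 21, 9, 20, 72, 76, 30, 92]
  L0: [85, 21, 9, 20, 72, 76, 30, 92]
  L1: h(85,21)=(85*31+21)%997=662 h(9,20)=(9*31+20)%997=299 h(72,76)=(72*31+76)%997=314 h(30,92)=(30*31+92)%997=25 -> [662, 299, 314, 25]
  L2: h(662,299)=(662*31+299)%997=881 h(314,25)=(314*31+25)%997=786 -> [881, 786]
  L3: h(881,786)=(881*31+786)%997=181 -> [181]
  root = 181 != target 112
Candidate B produces the target root.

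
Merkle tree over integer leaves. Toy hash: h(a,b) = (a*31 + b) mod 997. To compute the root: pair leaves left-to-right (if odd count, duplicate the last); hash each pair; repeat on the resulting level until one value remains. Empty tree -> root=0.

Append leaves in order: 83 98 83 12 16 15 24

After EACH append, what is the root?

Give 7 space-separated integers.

Answer: 83 677 712 641 363 331 588

Derivation:
After append 83 (leaves=[83]):
  L0: [83]
  root=83
After append 98 (leaves=[83, 98]):
  L0: [83, 98]
  L1: h(83,98)=(83*31+98)%997=677 -> [677]
  root=677
After append 83 (leaves=[83, 98, 83]):
  L0: [83, 98, 83]
  L1: h(83,98)=(83*31+98)%997=677 h(83,83)=(83*31+83)%997=662 -> [677, 662]
  L2: h(677,662)=(677*31+662)%997=712 -> [712]
  root=712
After append 12 (leaves=[83, 98, 83, 12]):
  L0: [83, 98, 83, 12]
  L1: h(83,98)=(83*31+98)%997=677 h(83,12)=(83*31+12)%997=591 -> [677, 591]
  L2: h(677,591)=(677*31+591)%997=641 -> [641]
  root=641
After append 16 (leaves=[83, 98, 83, 12, 16]):
  L0: [83, 98, 83, 12, 16]
  L1: h(83,98)=(83*31+98)%997=677 h(83,12)=(83*31+12)%997=591 h(16,16)=(16*31+16)%997=512 -> [677, 591, 512]
  L2: h(677,591)=(677*31+591)%997=641 h(512,512)=(512*31+512)%997=432 -> [641, 432]
  L3: h(641,432)=(641*31+432)%997=363 -> [363]
  root=363
After append 15 (leaves=[83, 98, 83, 12, 16, 15]):
  L0: [83, 98, 83, 12, 16, 15]
  L1: h(83,98)=(83*31+98)%997=677 h(83,12)=(83*31+12)%997=591 h(16,15)=(16*31+15)%997=511 -> [677, 591, 511]
  L2: h(677,591)=(677*31+591)%997=641 h(511,511)=(511*31+511)%997=400 -> [641, 400]
  L3: h(641,400)=(641*31+400)%997=331 -> [331]
  root=331
After append 24 (leaves=[83, 98, 83, 12, 16, 15, 24]):
  L0: [83, 98, 83, 12, 16, 15, 24]
  L1: h(83,98)=(83*31+98)%997=677 h(83,12)=(83*31+12)%997=591 h(16,15)=(16*31+15)%997=511 h(24,24)=(24*31+24)%997=768 -> [677, 591, 511, 768]
  L2: h(677,591)=(677*31+591)%997=641 h(511,768)=(511*31+768)%997=657 -> [641, 657]
  L3: h(641,657)=(641*31+657)%997=588 -> [588]
  root=588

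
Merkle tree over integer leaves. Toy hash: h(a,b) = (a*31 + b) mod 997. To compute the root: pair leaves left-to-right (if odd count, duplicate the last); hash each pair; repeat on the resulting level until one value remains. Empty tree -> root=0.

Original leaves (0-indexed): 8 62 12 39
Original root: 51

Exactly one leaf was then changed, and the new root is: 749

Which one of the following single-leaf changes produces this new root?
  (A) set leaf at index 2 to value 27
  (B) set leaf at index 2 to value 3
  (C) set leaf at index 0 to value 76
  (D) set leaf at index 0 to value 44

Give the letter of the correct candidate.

Original leaves: [8, 62, 12, 39]
Target new root: 749
Try each candidate change and compute the resulting root:
Candidate A: set leaf[2] = 27 -> leaves = [8, 62, 27, 39]
  L0: [8, 62, 27, 39]
  L1: h(8,62)=(8*31+62)%997=310 h(27,39)=(27*31+39)%997=876 -> [310, 876]
  L2: h(310,876)=(310*31+876)%997=516 -> [516]
  root = 516 != target 749
Candidate B: set leaf[2] = 3 -> leaves = [8, 62, 3, 39]
  L0: [8, 62, 3, 39]
  L1: h(8,62)=(8*31+62)%997=310 h(3,39)=(3*31+39)%997=132 -> [310, 132]
  L2: h(310,132)=(310*31+132)%997=769 -> [769]
  root = 769 != target 749
Candidate C: set leaf[0] = 76 -> leaves = [76, 62, 12, 39]
  L0: [76, 62, 12, 39]
  L1: h(76,62)=(76*31+62)%997=424 h(12,39)=(12*31+39)%997=411 -> [424, 411]
  L2: h(424,411)=(424*31+411)%997=594 -> [594]
  root = 594 != target 749
Candidate D: set leaf[0] = 44 -> leaves = [44, 62, 12, 39]
  L0: [44, 62, 12, 39]
  L1: h(44,62)=(44*31+62)%997=429 h(12,39)=(12*31+39)%997=411 -> [429, 411]
  L2: h(429,411)=(429*31+411)%997=749 -> [749]
  root = 749 == target 749  ** MATCH **
Candidate D produces the target root.

Answer: D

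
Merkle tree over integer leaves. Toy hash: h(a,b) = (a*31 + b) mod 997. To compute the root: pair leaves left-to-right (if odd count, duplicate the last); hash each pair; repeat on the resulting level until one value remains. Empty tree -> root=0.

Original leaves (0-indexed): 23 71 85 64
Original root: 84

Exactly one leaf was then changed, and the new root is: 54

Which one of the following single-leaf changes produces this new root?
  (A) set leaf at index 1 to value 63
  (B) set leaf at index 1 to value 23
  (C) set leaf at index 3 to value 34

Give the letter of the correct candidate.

Answer: C

Derivation:
Original leaves: [23, 71, 85, 64]
Target new root: 54
Try each candidate change and compute the resulting root:
Candidate A: set leaf[1] = 63 -> leaves = [23, 63, 85, 64]
  L0: [23, 63, 85, 64]
  L1: h(23,63)=(23*31+63)%997=776 h(85,64)=(85*31+64)%997=705 -> [776, 705]
  L2: h(776,705)=(776*31+705)%997=833 -> [833]
  root = 833 != target 54
Candidate B: set leaf[1] = 23 -> leaves = [23, 23, 85, 64]
  L0: [23, 23, 85, 64]
  L1: h(23,23)=(23*31+23)%997=736 h(85,64)=(85*31+64)%997=705 -> [736, 705]
  L2: h(736,705)=(736*31+705)%997=590 -> [590]
  root = 590 != target 54
Candidate C: set leaf[3] = 34 -> leaves = [23, 71, 85, 34]
  L0: [23, 71, 85, 34]
  L1: h(23,71)=(23*31+71)%997=784 h(85,34)=(85*31+34)%997=675 -> [784, 675]
  L2: h(784,675)=(784*31+675)%997=54 -> [54]
  root = 54 == target 54  ** MATCH **
Candidate C produces the target root.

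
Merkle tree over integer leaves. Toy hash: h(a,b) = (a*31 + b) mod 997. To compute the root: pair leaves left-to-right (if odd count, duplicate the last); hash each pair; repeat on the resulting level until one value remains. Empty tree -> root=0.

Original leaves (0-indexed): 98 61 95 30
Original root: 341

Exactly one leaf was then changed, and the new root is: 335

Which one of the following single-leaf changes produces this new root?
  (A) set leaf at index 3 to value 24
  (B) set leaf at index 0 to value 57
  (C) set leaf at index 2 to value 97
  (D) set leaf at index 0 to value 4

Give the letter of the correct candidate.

Answer: A

Derivation:
Original leaves: [98, 61, 95, 30]
Target new root: 335
Try each candidate change and compute the resulting root:
Candidate A: set leaf[3] = 24 -> leaves = [98, 61, 95, 24]
  L0: [98, 61, 95, 24]
  L1: h(98,61)=(98*31+61)%997=108 h(95,24)=(95*31+24)%997=975 -> [108, 975]
  L2: h(108,975)=(108*31+975)%997=335 -> [335]
  root = 335 == target 335  ** MATCH **
Candidate B: set leaf[0] = 57 -> leaves = [57, 61, 95, 30]
  L0: [57, 61, 95, 30]
  L1: h(57,61)=(57*31+61)%997=831 h(95,30)=(95*31+30)%997=981 -> [831, 981]
  L2: h(831,981)=(831*31+981)%997=820 -> [820]
  root = 820 != target 335
Candidate C: set leaf[2] = 97 -> leaves = [98, 61, 97, 30]
  L0: [98, 61, 97, 30]
  L1: h(98,61)=(98*31+61)%997=108 h(97,30)=(97*31+30)%997=46 -> [108, 46]
  L2: h(108,46)=(108*31+46)%997=403 -> [403]
  root = 403 != target 335
Candidate D: set leaf[0] = 4 -> leaves = [4, 61, 95, 30]
  L0: [4, 61, 95, 30]
  L1: h(4,61)=(4*31+61)%997=185 h(95,30)=(95*31+30)%997=981 -> [185, 981]
  L2: h(185,981)=(185*31+981)%997=734 -> [734]
  root = 734 != target 335
Candidate A produces the target root.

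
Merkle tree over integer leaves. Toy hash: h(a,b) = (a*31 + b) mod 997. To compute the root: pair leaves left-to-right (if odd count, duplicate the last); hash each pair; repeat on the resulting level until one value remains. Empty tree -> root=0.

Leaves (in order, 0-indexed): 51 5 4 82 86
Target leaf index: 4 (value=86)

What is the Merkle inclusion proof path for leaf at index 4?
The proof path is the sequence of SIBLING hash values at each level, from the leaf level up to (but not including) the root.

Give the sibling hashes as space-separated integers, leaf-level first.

L0 (leaves): [51, 5, 4, 82, 86], target index=4
L1: h(51,5)=(51*31+5)%997=589 [pair 0] h(4,82)=(4*31+82)%997=206 [pair 1] h(86,86)=(86*31+86)%997=758 [pair 2] -> [589, 206, 758]
  Sibling for proof at L0: 86
L2: h(589,206)=(589*31+206)%997=519 [pair 0] h(758,758)=(758*31+758)%997=328 [pair 1] -> [519, 328]
  Sibling for proof at L1: 758
L3: h(519,328)=(519*31+328)%997=465 [pair 0] -> [465]
  Sibling for proof at L2: 519
Root: 465
Proof path (sibling hashes from leaf to root): [86, 758, 519]

Answer: 86 758 519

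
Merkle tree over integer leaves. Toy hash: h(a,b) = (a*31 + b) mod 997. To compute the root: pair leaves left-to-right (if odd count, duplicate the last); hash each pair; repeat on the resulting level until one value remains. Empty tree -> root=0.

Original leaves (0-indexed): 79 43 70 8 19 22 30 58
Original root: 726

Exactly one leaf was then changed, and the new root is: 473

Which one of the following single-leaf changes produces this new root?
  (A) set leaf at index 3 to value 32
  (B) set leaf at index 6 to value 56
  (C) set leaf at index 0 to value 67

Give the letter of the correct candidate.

Answer: A

Derivation:
Original leaves: [79, 43, 70, 8, 19, 22, 30, 58]
Target new root: 473
Try each candidate change and compute the resulting root:
Candidate A: set leaf[3] = 32 -> leaves = [79, 43, 70, 32, 19, 22, 30, 58]
  L0: [79, 43, 70, 32, 19, 22, 30, 58]
  L1: h(79,43)=(79*31+43)%997=498 h(70,32)=(70*31+32)%997=208 h(19,22)=(19*31+22)%997=611 h(30,58)=(30*31+58)%997=988 -> [498, 208, 611, 988]
  L2: h(498,208)=(498*31+208)%997=691 h(611,988)=(611*31+988)%997=986 -> [691, 986]
  L3: h(691,986)=(691*31+986)%997=473 -> [473]
  root = 473 == target 473  ** MATCH **
Candidate B: set leaf[6] = 56 -> leaves = [79, 43, 70, 8, 19, 22, 56, 58]
  L0: [79, 43, 70, 8, 19, 22, 56, 58]
  L1: h(79,43)=(79*31+43)%997=498 h(70,8)=(70*31+8)%997=184 h(19,22)=(19*31+22)%997=611 h(56,58)=(56*31+58)%997=797 -> [498, 184, 611, 797]
  L2: h(498,184)=(498*31+184)%997=667 h(611,797)=(611*31+797)%997=795 -> [667, 795]
  L3: h(667,795)=(667*31+795)%997=535 -> [535]
  root = 535 != target 473
Candidate C: set leaf[0] = 67 -> leaves = [67, 43, 70, 8, 19, 22, 30, 58]
  L0: [67, 43, 70, 8, 19, 22, 30, 58]
  L1: h(67,43)=(67*31+43)%997=126 h(70,8)=(70*31+8)%997=184 h(19,22)=(19*31+22)%997=611 h(30,58)=(30*31+58)%997=988 -> [126, 184, 611, 988]
  L2: h(126,184)=(126*31+184)%997=102 h(611,988)=(611*31+988)%997=986 -> [102, 986]
  L3: h(102,986)=(102*31+986)%997=160 -> [160]
  root = 160 != target 473
Candidate A produces the target root.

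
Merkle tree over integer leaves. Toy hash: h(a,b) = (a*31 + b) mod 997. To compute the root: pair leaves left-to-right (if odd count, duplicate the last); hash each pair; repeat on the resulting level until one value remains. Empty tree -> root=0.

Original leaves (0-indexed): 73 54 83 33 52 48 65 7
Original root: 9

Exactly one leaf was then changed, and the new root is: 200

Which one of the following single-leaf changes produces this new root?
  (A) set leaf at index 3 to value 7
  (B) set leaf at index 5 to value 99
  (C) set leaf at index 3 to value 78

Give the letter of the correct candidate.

Original leaves: [73, 54, 83, 33, 52, 48, 65, 7]
Target new root: 200
Try each candidate change and compute the resulting root:
Candidate A: set leaf[3] = 7 -> leaves = [73, 54, 83, 7, 52, 48, 65, 7]
  L0: [73, 54, 83, 7, 52, 48, 65, 7]
  L1: h(73,54)=(73*31+54)%997=323 h(83,7)=(83*31+7)%997=586 h(52,48)=(52*31+48)%997=663 h(65,7)=(65*31+7)%997=28 -> [323, 586, 663, 28]
  L2: h(323,586)=(323*31+586)%997=629 h(663,28)=(663*31+28)%997=641 -> [629, 641]
  L3: h(629,641)=(629*31+641)%997=200 -> [200]
  root = 200 == target 200  ** MATCH **
Candidate B: set leaf[5] = 99 -> leaves = [73, 54, 83, 33, 52, 99, 65, 7]
  L0: [73, 54, 83, 33, 52, 99, 65, 7]
  L1: h(73,54)=(73*31+54)%997=323 h(83,33)=(83*31+33)%997=612 h(52,99)=(52*31+99)%997=714 h(65,7)=(65*31+7)%997=28 -> [323, 612, 714, 28]
  L2: h(323,612)=(323*31+612)%997=655 h(714,28)=(714*31+28)%997=228 -> [655, 228]
  L3: h(655,228)=(655*31+228)%997=593 -> [593]
  root = 593 != target 200
Candidate C: set leaf[3] = 78 -> leaves = [73, 54, 83, 78, 52, 48, 65, 7]
  L0: [73, 54, 83, 78, 52, 48, 65, 7]
  L1: h(73,54)=(73*31+54)%997=323 h(83,78)=(83*31+78)%997=657 h(52,48)=(52*31+48)%997=663 h(65,7)=(65*31+7)%997=28 -> [323, 657, 663, 28]
  L2: h(323,657)=(323*31+657)%997=700 h(663,28)=(663*31+28)%997=641 -> [700, 641]
  L3: h(700,641)=(700*31+641)%997=407 -> [407]
  root = 407 != target 200
Candidate A produces the target root.

Answer: A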